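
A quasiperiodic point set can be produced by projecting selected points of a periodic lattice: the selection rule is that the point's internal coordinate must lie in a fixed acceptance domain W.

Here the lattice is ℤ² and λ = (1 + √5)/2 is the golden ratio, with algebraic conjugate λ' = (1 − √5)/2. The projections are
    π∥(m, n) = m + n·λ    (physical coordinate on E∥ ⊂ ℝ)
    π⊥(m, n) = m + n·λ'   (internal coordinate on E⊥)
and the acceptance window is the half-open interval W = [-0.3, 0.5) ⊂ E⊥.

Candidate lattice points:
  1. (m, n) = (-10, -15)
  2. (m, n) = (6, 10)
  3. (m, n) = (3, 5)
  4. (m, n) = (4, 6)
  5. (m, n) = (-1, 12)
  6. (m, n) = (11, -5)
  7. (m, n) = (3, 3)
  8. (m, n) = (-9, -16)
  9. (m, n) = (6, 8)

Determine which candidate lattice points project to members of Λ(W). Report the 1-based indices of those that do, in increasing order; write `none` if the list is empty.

λ' = (1−√5)/2 ≈ -0.61803.
#1 (-10,-15): internal coord -10 + (-15)·λ' = -0.72949; -0.72949 ∉ [-0.3, 0.5) → out
#2 (6,10): internal coord 6 + (10)·λ' = -0.18034; -0.18034 ∈ [-0.3, 0.5) → IN Λ
#3 (3,5): internal coord 3 + (5)·λ' = -0.09017; -0.09017 ∈ [-0.3, 0.5) → IN Λ
#4 (4,6): internal coord 4 + (6)·λ' = +0.29180; +0.29180 ∈ [-0.3, 0.5) → IN Λ
#5 (-1,12): internal coord -1 + (12)·λ' = -8.41641; -8.41641 ∉ [-0.3, 0.5) → out
#6 (11,-5): internal coord 11 + (-5)·λ' = +14.09017; +14.09017 ∉ [-0.3, 0.5) → out
#7 (3,3): internal coord 3 + (3)·λ' = +1.14590; +1.14590 ∉ [-0.3, 0.5) → out
#8 (-9,-16): internal coord -9 + (-16)·λ' = +0.88854; +0.88854 ∉ [-0.3, 0.5) → out
#9 (6,8): internal coord 6 + (8)·λ' = +1.05573; +1.05573 ∉ [-0.3, 0.5) → out

2, 3, 4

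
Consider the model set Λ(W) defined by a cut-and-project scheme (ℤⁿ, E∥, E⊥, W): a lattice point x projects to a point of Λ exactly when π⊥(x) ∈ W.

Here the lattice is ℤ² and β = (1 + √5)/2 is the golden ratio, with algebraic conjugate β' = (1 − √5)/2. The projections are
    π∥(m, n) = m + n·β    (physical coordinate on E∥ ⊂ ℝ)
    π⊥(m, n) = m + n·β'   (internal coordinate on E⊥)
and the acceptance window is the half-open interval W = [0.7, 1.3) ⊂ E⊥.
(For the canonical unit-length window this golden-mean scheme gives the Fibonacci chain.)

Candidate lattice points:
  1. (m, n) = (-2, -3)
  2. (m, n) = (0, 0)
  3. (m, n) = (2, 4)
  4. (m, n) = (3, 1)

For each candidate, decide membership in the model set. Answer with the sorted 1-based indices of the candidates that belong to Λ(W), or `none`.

Compute β' = (1−√5)/2 = -0.61803, so π⊥(m,n) = m -0.61803·n.
candidate 1: (m,n)=(-2,-3) → π∥ = -2-3·β ≈ -6.85410, π⊥ = -2-3·β' ≈ -0.14590 ∉ [0.7, 1.3) ⇒ out
candidate 2: (m,n)=(0,0) → π∥ = 0+0·β ≈ 0.00000, π⊥ = 0+0·β' ≈ 0.00000 ∉ [0.7, 1.3) ⇒ out
candidate 3: (m,n)=(2,4) → π∥ = 2+4·β ≈ 8.47214, π⊥ = 2+4·β' ≈ -0.47214 ∉ [0.7, 1.3) ⇒ out
candidate 4: (m,n)=(3,1) → π∥ = 3+1·β ≈ 4.61803, π⊥ = 3+1·β' ≈ 2.38197 ∉ [0.7, 1.3) ⇒ out

none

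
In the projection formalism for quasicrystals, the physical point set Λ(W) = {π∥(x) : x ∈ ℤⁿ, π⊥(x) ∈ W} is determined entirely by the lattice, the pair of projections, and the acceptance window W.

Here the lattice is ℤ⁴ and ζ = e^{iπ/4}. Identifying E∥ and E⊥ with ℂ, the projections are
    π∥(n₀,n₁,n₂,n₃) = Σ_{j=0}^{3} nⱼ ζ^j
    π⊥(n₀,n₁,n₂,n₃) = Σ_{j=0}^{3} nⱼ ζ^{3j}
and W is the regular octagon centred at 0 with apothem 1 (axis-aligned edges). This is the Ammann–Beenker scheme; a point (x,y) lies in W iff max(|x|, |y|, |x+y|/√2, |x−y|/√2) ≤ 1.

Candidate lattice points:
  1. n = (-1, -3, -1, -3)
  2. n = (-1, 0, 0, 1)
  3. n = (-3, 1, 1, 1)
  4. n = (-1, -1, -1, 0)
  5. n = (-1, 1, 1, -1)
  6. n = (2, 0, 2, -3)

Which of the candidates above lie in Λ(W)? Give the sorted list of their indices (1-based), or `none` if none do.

With ζ = e^{iπ/4} the internal vectors are ζ^0,ζ^3,ζ^6,ζ^9.
candidate 1: n = (-1, -3, -1, -3) → π⊥ ≈ (-1.00000, -3.24264); max(|x|,|y|,|x±y|/√2) = 3.24264 > 1 ⇒ ∉ W
candidate 2: n = (-1, 0, 0, 1) → π⊥ ≈ (-0.29289, +0.70711); max(|x|,|y|,|x±y|/√2) = 0.70711 ≤ 1 ⇒ ∈ W
candidate 3: n = (-3, 1, 1, 1) → π⊥ ≈ (-3.00000, +0.41421); max(|x|,|y|,|x±y|/√2) = 3.00000 > 1 ⇒ ∉ W
candidate 4: n = (-1, -1, -1, 0) → π⊥ ≈ (-0.29289, +0.29289); max(|x|,|y|,|x±y|/√2) = 0.41421 ≤ 1 ⇒ ∈ W
candidate 5: n = (-1, 1, 1, -1) → π⊥ ≈ (-2.41421, -1.00000); max(|x|,|y|,|x±y|/√2) = 2.41421 > 1 ⇒ ∉ W
candidate 6: n = (2, 0, 2, -3) → π⊥ ≈ (-0.12132, -4.12132); max(|x|,|y|,|x±y|/√2) = 4.12132 > 1 ⇒ ∉ W

2, 4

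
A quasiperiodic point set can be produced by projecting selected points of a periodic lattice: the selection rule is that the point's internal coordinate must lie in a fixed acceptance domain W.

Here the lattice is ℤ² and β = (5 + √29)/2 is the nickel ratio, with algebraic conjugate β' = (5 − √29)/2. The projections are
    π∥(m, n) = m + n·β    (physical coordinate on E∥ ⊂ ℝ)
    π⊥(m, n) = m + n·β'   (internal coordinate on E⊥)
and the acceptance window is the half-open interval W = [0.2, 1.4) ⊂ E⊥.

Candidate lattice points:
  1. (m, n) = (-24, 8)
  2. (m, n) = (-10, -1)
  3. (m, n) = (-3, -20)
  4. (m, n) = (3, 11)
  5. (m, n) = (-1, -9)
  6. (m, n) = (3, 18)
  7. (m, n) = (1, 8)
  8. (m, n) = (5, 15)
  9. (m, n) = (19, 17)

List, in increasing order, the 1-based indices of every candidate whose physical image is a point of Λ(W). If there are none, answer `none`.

Numerically β ≈ 5.1926 and β' = −1/β ≈ -0.1926.
#1 (-24,8): internal coord -24 + (8)·β' = -25.5407; -25.5407 ∉ [0.2, 1.4) → out
#2 (-10,-1): internal coord -10 + (-1)·β' = -9.8074; -9.8074 ∉ [0.2, 1.4) → out
#3 (-3,-20): internal coord -3 + (-20)·β' = +0.8516; +0.8516 ∈ [0.2, 1.4) → IN Λ
#4 (3,11): internal coord 3 + (11)·β' = +0.8816; +0.8816 ∈ [0.2, 1.4) → IN Λ
#5 (-1,-9): internal coord -1 + (-9)·β' = +0.7332; +0.7332 ∈ [0.2, 1.4) → IN Λ
#6 (3,18): internal coord 3 + (18)·β' = -0.4665; -0.4665 ∉ [0.2, 1.4) → out
#7 (1,8): internal coord 1 + (8)·β' = -0.5407; -0.5407 ∉ [0.2, 1.4) → out
#8 (5,15): internal coord 5 + (15)·β' = +2.1113; +2.1113 ∉ [0.2, 1.4) → out
#9 (19,17): internal coord 19 + (17)·β' = +15.7261; +15.7261 ∉ [0.2, 1.4) → out

3, 4, 5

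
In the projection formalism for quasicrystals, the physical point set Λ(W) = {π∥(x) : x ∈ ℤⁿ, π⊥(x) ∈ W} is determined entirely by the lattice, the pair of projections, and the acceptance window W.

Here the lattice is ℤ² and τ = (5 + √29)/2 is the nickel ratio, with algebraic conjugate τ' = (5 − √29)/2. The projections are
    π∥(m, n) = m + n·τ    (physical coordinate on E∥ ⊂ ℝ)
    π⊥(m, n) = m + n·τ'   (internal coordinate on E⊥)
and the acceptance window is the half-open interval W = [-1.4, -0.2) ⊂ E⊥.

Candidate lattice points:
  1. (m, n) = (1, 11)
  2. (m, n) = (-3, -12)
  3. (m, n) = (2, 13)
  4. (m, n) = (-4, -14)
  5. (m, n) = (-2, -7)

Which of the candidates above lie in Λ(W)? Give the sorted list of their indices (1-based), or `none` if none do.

1, 2, 3, 4, 5

τ' = (5−√29)/2 ≈ -0.19258.
#1 (1,11): internal coord 1 + (11)·τ' = -1.11841; -1.11841 ∈ [-1.4, -0.2) → IN Λ
#2 (-3,-12): internal coord -3 + (-12)·τ' = -0.68901; -0.68901 ∈ [-1.4, -0.2) → IN Λ
#3 (2,13): internal coord 2 + (13)·τ' = -0.50357; -0.50357 ∈ [-1.4, -0.2) → IN Λ
#4 (-4,-14): internal coord -4 + (-14)·τ' = -1.30385; -1.30385 ∈ [-1.4, -0.2) → IN Λ
#5 (-2,-7): internal coord -2 + (-7)·τ' = -0.65192; -0.65192 ∈ [-1.4, -0.2) → IN Λ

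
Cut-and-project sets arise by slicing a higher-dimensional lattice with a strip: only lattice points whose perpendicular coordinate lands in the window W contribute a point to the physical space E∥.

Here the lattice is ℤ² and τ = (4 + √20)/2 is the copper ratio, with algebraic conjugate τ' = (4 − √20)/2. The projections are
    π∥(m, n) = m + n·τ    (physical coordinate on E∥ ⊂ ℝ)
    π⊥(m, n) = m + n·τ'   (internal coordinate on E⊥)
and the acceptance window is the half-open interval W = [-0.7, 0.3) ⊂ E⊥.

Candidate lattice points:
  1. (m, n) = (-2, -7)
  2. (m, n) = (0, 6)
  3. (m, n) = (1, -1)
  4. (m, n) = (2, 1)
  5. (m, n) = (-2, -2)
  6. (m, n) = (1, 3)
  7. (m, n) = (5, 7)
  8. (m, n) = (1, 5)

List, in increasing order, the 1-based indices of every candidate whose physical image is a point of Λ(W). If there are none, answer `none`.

1, 6, 8

Numerically τ ≈ 4.23607 and τ' = −1/τ ≈ -0.23607.
#1 (-2,-7): internal coord -2 + (-7)·τ' = -0.34752; -0.34752 ∈ [-0.7, 0.3) → IN Λ
#2 (0,6): internal coord 0 + (6)·τ' = -1.41641; -1.41641 ∉ [-0.7, 0.3) → out
#3 (1,-1): internal coord 1 + (-1)·τ' = +1.23607; +1.23607 ∉ [-0.7, 0.3) → out
#4 (2,1): internal coord 2 + (1)·τ' = +1.76393; +1.76393 ∉ [-0.7, 0.3) → out
#5 (-2,-2): internal coord -2 + (-2)·τ' = -1.52786; -1.52786 ∉ [-0.7, 0.3) → out
#6 (1,3): internal coord 1 + (3)·τ' = +0.29180; +0.29180 ∈ [-0.7, 0.3) → IN Λ
#7 (5,7): internal coord 5 + (7)·τ' = +3.34752; +3.34752 ∉ [-0.7, 0.3) → out
#8 (1,5): internal coord 1 + (5)·τ' = -0.18034; -0.18034 ∈ [-0.7, 0.3) → IN Λ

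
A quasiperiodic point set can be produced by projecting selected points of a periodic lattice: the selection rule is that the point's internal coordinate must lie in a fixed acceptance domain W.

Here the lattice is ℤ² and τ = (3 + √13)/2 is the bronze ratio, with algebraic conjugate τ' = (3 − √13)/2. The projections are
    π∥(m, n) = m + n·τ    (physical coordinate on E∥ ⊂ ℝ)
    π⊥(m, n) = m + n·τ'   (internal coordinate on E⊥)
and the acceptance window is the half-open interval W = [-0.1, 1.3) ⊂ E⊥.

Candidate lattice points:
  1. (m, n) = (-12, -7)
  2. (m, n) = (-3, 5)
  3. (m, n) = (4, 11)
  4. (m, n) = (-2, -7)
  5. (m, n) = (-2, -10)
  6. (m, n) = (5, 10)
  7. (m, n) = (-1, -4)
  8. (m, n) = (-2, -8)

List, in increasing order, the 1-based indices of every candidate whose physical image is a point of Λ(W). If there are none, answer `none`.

3, 4, 5, 7, 8

τ' = (3−√13)/2 ≈ -0.3028.
[1] lift (-12,-7): star map gives -9.8806; window check -0.1 ≤ -9.8806 < 1.3 is false → out
[2] lift (-3,5): star map gives -4.5139; window check -0.1 ≤ -4.5139 < 1.3 is false → out
[3] lift (4,11): star map gives 0.6695; window check -0.1 ≤ 0.6695 < 1.3 is true → IN Λ
[4] lift (-2,-7): star map gives 0.1194; window check -0.1 ≤ 0.1194 < 1.3 is true → IN Λ
[5] lift (-2,-10): star map gives 1.0278; window check -0.1 ≤ 1.0278 < 1.3 is true → IN Λ
[6] lift (5,10): star map gives 1.9722; window check -0.1 ≤ 1.9722 < 1.3 is false → out
[7] lift (-1,-4): star map gives 0.2111; window check -0.1 ≤ 0.2111 < 1.3 is true → IN Λ
[8] lift (-2,-8): star map gives 0.4222; window check -0.1 ≤ 0.4222 < 1.3 is true → IN Λ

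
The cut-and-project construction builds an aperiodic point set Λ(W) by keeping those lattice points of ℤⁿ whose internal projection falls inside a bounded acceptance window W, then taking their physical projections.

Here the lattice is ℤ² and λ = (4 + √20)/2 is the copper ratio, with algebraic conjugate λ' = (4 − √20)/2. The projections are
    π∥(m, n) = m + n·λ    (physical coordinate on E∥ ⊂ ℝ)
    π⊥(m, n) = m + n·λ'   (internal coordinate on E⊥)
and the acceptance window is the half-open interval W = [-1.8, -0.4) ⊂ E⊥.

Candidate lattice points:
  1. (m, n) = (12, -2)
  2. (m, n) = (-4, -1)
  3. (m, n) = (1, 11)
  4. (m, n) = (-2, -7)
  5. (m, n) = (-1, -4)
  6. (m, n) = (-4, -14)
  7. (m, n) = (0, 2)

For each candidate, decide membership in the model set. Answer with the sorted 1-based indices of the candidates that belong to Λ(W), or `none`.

λ' = (4−√20)/2 ≈ -0.2361.
#1 (12,-2): internal coord 12 + (-2)·λ' = +12.4721; +12.4721 ∉ [-1.8, -0.4) → out
#2 (-4,-1): internal coord -4 + (-1)·λ' = -3.7639; -3.7639 ∉ [-1.8, -0.4) → out
#3 (1,11): internal coord 1 + (11)·λ' = -1.5967; -1.5967 ∈ [-1.8, -0.4) → IN Λ
#4 (-2,-7): internal coord -2 + (-7)·λ' = -0.3475; -0.3475 ∉ [-1.8, -0.4) → out
#5 (-1,-4): internal coord -1 + (-4)·λ' = -0.0557; -0.0557 ∉ [-1.8, -0.4) → out
#6 (-4,-14): internal coord -4 + (-14)·λ' = -0.6950; -0.6950 ∈ [-1.8, -0.4) → IN Λ
#7 (0,2): internal coord 0 + (2)·λ' = -0.4721; -0.4721 ∈ [-1.8, -0.4) → IN Λ

3, 6, 7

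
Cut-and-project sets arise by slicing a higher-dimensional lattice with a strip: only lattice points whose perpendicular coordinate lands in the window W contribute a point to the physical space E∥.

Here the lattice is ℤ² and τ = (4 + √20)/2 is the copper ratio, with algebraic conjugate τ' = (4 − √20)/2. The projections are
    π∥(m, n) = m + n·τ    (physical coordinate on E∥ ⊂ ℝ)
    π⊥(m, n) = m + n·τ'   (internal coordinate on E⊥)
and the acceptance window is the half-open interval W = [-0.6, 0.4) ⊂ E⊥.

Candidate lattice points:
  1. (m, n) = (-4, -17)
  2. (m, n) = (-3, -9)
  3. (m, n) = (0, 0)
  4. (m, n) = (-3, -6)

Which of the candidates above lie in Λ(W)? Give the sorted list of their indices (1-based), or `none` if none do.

τ' = (4−√20)/2 ≈ -0.2361.
candidate 1: (m,n)=(-4,-17) → π∥ = -4-17·τ ≈ -76.0132, π⊥ = -4-17·τ' ≈ 0.0132 ∈ [-0.6, 0.4) ⇒ IN Λ
candidate 2: (m,n)=(-3,-9) → π∥ = -3-9·τ ≈ -41.1246, π⊥ = -3-9·τ' ≈ -0.8754 ∉ [-0.6, 0.4) ⇒ out
candidate 3: (m,n)=(0,0) → π∥ = 0+0·τ ≈ 0.0000, π⊥ = 0+0·τ' ≈ 0.0000 ∈ [-0.6, 0.4) ⇒ IN Λ
candidate 4: (m,n)=(-3,-6) → π∥ = -3-6·τ ≈ -28.4164, π⊥ = -3-6·τ' ≈ -1.5836 ∉ [-0.6, 0.4) ⇒ out

1, 3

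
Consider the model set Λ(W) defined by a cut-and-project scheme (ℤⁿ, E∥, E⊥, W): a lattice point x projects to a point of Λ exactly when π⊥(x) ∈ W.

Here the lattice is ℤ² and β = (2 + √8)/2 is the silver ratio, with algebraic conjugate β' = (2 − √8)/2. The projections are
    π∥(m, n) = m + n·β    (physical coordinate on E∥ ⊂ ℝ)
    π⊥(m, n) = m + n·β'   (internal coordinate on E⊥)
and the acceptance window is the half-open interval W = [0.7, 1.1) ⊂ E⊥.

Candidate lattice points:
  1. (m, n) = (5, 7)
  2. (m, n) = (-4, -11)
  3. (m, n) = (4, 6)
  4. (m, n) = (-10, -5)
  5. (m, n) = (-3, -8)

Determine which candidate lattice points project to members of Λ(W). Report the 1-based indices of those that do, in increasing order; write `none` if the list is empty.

none

β' = (2−√8)/2 ≈ -0.4142.
[1] lift (5,7): star map gives 2.1005; window check 0.7 ≤ 2.1005 < 1.1 is false → out
[2] lift (-4,-11): star map gives 0.5563; window check 0.7 ≤ 0.5563 < 1.1 is false → out
[3] lift (4,6): star map gives 1.5147; window check 0.7 ≤ 1.5147 < 1.1 is false → out
[4] lift (-10,-5): star map gives -7.9289; window check 0.7 ≤ -7.9289 < 1.1 is false → out
[5] lift (-3,-8): star map gives 0.3137; window check 0.7 ≤ 0.3137 < 1.1 is false → out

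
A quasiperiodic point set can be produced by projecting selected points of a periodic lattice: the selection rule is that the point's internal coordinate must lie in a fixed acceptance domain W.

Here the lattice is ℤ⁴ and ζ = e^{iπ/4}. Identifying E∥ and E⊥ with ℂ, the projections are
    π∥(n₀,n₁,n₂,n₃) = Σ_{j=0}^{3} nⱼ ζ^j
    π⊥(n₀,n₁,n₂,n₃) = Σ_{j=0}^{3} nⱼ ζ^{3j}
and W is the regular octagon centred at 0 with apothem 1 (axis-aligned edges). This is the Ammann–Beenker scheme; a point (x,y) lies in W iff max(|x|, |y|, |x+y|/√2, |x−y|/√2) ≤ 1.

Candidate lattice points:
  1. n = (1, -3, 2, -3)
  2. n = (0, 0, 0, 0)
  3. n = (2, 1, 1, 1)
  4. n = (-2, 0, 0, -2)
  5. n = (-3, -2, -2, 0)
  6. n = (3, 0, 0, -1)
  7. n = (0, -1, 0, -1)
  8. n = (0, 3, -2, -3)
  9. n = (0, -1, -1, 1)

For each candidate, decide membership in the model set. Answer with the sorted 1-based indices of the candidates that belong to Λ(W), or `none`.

π⊥(n) = n₀ + n₁ζ³ + n₂ζ⁶ + n₃ζ⁹ where ζ = e^{iπ/4}.
candidate 1: n = (1, -3, 2, -3) → π⊥ ≈ (+1.00000, -6.24264); max(|x|,|y|,|x±y|/√2) = 6.24264 > 1 ⇒ ∉ W
candidate 2: n = (0, 0, 0, 0) → π⊥ ≈ (+0.00000, +0.00000); max(|x|,|y|,|x±y|/√2) = 0.00000 ≤ 1 ⇒ ∈ W
candidate 3: n = (2, 1, 1, 1) → π⊥ ≈ (+2.00000, +0.41421); max(|x|,|y|,|x±y|/√2) = 2.00000 > 1 ⇒ ∉ W
candidate 4: n = (-2, 0, 0, -2) → π⊥ ≈ (-3.41421, -1.41421); max(|x|,|y|,|x±y|/√2) = 3.41421 > 1 ⇒ ∉ W
candidate 5: n = (-3, -2, -2, 0) → π⊥ ≈ (-1.58579, +0.58579); max(|x|,|y|,|x±y|/√2) = 1.58579 > 1 ⇒ ∉ W
candidate 6: n = (3, 0, 0, -1) → π⊥ ≈ (+2.29289, -0.70711); max(|x|,|y|,|x±y|/√2) = 2.29289 > 1 ⇒ ∉ W
candidate 7: n = (0, -1, 0, -1) → π⊥ ≈ (+0.00000, -1.41421); max(|x|,|y|,|x±y|/√2) = 1.41421 > 1 ⇒ ∉ W
candidate 8: n = (0, 3, -2, -3) → π⊥ ≈ (-4.24264, +2.00000); max(|x|,|y|,|x±y|/√2) = 4.41421 > 1 ⇒ ∉ W
candidate 9: n = (0, -1, -1, 1) → π⊥ ≈ (+1.41421, +1.00000); max(|x|,|y|,|x±y|/√2) = 1.70711 > 1 ⇒ ∉ W

2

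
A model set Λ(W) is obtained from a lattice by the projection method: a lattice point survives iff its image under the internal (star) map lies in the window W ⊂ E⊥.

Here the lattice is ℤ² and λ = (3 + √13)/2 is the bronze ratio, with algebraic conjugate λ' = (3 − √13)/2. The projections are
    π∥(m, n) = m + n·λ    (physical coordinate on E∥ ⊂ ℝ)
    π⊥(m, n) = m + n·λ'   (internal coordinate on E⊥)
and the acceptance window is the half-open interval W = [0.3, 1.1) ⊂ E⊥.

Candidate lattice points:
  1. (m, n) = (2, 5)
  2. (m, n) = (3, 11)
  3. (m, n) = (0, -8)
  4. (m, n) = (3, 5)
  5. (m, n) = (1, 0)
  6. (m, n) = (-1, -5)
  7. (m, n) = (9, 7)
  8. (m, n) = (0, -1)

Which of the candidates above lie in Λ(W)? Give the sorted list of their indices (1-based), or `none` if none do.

Numerically λ ≈ 3.302776 and λ' = −1/λ ≈ -0.302776.
candidate 1: (m,n)=(2,5) → π∥ = 2+5·λ ≈ 18.513878, π⊥ = 2+5·λ' ≈ 0.486122 ∈ [0.3, 1.1) ⇒ IN Λ
candidate 2: (m,n)=(3,11) → π∥ = 3+11·λ ≈ 39.330532, π⊥ = 3+11·λ' ≈ -0.330532 ∉ [0.3, 1.1) ⇒ out
candidate 3: (m,n)=(0,-8) → π∥ = 0-8·λ ≈ -26.422205, π⊥ = 0-8·λ' ≈ 2.422205 ∉ [0.3, 1.1) ⇒ out
candidate 4: (m,n)=(3,5) → π∥ = 3+5·λ ≈ 19.513878, π⊥ = 3+5·λ' ≈ 1.486122 ∉ [0.3, 1.1) ⇒ out
candidate 5: (m,n)=(1,0) → π∥ = 1+0·λ ≈ 1.000000, π⊥ = 1+0·λ' ≈ 1.000000 ∈ [0.3, 1.1) ⇒ IN Λ
candidate 6: (m,n)=(-1,-5) → π∥ = -1-5·λ ≈ -17.513878, π⊥ = -1-5·λ' ≈ 0.513878 ∈ [0.3, 1.1) ⇒ IN Λ
candidate 7: (m,n)=(9,7) → π∥ = 9+7·λ ≈ 32.119429, π⊥ = 9+7·λ' ≈ 6.880571 ∉ [0.3, 1.1) ⇒ out
candidate 8: (m,n)=(0,-1) → π∥ = 0-1·λ ≈ -3.302776, π⊥ = 0-1·λ' ≈ 0.302776 ∈ [0.3, 1.1) ⇒ IN Λ

1, 5, 6, 8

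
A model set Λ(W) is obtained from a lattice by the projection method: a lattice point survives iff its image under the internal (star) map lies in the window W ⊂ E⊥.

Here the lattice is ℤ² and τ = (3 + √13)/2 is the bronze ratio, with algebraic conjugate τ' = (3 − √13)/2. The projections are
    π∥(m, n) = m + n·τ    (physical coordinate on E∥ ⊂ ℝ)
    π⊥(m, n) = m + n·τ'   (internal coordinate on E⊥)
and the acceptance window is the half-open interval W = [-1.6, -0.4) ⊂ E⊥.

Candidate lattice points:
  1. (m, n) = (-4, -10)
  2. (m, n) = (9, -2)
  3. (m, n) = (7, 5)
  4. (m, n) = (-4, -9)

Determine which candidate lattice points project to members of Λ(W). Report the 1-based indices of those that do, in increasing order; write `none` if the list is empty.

1, 4

Numerically τ ≈ 3.302776 and τ' = −1/τ ≈ -0.302776.
#1 (-4,-10): internal coord -4 + (-10)·τ' = -0.972244; -0.972244 ∈ [-1.6, -0.4) → IN Λ
#2 (9,-2): internal coord 9 + (-2)·τ' = +9.605551; +9.605551 ∉ [-1.6, -0.4) → out
#3 (7,5): internal coord 7 + (5)·τ' = +5.486122; +5.486122 ∉ [-1.6, -0.4) → out
#4 (-4,-9): internal coord -4 + (-9)·τ' = -1.275019; -1.275019 ∈ [-1.6, -0.4) → IN Λ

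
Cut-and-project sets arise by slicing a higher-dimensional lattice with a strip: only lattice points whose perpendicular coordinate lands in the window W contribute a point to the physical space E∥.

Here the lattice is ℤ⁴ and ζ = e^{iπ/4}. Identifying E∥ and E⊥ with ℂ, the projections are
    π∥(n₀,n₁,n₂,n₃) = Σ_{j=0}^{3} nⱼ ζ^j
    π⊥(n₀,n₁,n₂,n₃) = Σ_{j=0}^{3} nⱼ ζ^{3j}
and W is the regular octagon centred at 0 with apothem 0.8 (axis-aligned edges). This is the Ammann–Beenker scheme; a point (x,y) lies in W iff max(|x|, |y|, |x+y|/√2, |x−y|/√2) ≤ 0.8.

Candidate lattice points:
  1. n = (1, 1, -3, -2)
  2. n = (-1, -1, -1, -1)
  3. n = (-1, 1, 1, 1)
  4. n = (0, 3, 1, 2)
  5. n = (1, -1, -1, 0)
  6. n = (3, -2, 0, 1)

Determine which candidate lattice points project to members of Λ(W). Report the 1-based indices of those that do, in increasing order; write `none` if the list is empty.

none

π⊥(n) = n₀ + n₁ζ³ + n₂ζ⁶ + n₃ζ⁹ where ζ = e^{iπ/4}.
#1 (1, 1, -3, -2): internal (-1.121320, 2.292893); octagon support 2.414214 vs apothem 0.8 → ∉ W
#2 (-1, -1, -1, -1): internal (-1.000000, -0.414214); octagon support 1.000000 vs apothem 0.8 → ∉ W
#3 (-1, 1, 1, 1): internal (-1.000000, 0.414214); octagon support 1.000000 vs apothem 0.8 → ∉ W
#4 (0, 3, 1, 2): internal (-0.707107, 2.535534); octagon support 2.535534 vs apothem 0.8 → ∉ W
#5 (1, -1, -1, 0): internal (1.707107, 0.292893); octagon support 1.707107 vs apothem 0.8 → ∉ W
#6 (3, -2, 0, 1): internal (5.121320, -0.707107); octagon support 5.121320 vs apothem 0.8 → ∉ W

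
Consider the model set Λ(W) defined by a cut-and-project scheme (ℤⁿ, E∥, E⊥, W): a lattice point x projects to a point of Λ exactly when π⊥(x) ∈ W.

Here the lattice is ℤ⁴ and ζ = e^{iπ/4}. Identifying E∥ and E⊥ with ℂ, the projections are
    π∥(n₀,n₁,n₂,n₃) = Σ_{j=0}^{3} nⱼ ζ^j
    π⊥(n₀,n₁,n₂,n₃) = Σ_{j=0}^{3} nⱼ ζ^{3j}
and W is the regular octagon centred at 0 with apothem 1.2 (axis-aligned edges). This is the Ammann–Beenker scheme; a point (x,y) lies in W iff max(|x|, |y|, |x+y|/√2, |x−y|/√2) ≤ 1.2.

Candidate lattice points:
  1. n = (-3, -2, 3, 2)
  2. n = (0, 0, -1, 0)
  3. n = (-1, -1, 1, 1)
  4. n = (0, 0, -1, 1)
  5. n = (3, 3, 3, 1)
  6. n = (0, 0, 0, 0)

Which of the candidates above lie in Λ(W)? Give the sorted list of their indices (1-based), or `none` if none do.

π⊥(n) = n₀ + n₁ζ³ + n₂ζ⁶ + n₃ζ⁹ where ζ = e^{iπ/4}.
#1 (-3, -2, 3, 2): internal (-0.171573, -3.000000); octagon support 3.000000 vs apothem 1.2 → ∉ W
#2 (0, 0, -1, 0): internal (0.000000, 1.000000); octagon support 1.000000 vs apothem 1.2 → ∈ W
#3 (-1, -1, 1, 1): internal (0.414214, -1.000000); octagon support 1.000000 vs apothem 1.2 → ∈ W
#4 (0, 0, -1, 1): internal (0.707107, 1.707107); octagon support 1.707107 vs apothem 1.2 → ∉ W
#5 (3, 3, 3, 1): internal (1.585786, -0.171573); octagon support 1.585786 vs apothem 1.2 → ∉ W
#6 (0, 0, 0, 0): internal (0.000000, 0.000000); octagon support 0.000000 vs apothem 1.2 → ∈ W

2, 3, 6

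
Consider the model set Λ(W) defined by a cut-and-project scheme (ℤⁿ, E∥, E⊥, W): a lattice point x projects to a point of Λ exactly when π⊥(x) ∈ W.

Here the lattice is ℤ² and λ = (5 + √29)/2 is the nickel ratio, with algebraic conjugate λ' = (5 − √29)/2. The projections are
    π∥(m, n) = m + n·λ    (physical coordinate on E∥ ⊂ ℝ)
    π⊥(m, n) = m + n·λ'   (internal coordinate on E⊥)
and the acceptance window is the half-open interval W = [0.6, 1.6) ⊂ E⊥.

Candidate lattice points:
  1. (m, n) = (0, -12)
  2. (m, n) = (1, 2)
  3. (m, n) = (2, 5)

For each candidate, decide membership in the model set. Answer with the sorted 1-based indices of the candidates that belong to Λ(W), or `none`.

2, 3

Compute λ' = (5−√29)/2 = -0.1926, so π⊥(m,n) = m -0.1926·n.
[1] lift (0,-12): star map gives 2.3110; window check 0.6 ≤ 2.3110 < 1.6 is false → out
[2] lift (1,2): star map gives 0.6148; window check 0.6 ≤ 0.6148 < 1.6 is true → IN Λ
[3] lift (2,5): star map gives 1.0371; window check 0.6 ≤ 1.0371 < 1.6 is true → IN Λ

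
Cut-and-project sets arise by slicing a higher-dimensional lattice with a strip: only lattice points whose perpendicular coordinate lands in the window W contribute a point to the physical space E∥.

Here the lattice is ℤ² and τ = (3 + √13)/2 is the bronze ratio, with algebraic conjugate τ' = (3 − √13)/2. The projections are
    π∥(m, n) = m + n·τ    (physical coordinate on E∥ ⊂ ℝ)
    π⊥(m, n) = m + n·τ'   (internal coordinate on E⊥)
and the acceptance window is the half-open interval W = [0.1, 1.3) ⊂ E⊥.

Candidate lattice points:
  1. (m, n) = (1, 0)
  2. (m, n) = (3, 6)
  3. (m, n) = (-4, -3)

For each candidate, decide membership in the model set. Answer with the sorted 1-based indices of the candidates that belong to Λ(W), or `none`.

Compute τ' = (3−√13)/2 = -0.3028, so π⊥(m,n) = m -0.3028·n.
#1 (1,0): internal coord 1 + (0)·τ' = +1.0000; +1.0000 ∈ [0.1, 1.3) → IN Λ
#2 (3,6): internal coord 3 + (6)·τ' = +1.1833; +1.1833 ∈ [0.1, 1.3) → IN Λ
#3 (-4,-3): internal coord -4 + (-3)·τ' = -3.0917; -3.0917 ∉ [0.1, 1.3) → out

1, 2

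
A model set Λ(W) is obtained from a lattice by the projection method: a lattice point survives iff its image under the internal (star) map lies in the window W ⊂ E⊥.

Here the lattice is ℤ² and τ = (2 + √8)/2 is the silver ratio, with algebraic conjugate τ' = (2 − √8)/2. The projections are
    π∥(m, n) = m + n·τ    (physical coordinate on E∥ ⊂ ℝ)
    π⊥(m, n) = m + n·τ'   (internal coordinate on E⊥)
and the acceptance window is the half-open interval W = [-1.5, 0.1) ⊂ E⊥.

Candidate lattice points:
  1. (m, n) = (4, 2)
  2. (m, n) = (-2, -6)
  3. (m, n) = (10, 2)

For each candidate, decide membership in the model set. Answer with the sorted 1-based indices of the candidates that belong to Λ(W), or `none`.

none

Compute τ' = (2−√8)/2 = -0.4142, so π⊥(m,n) = m -0.4142·n.
#1 (4,2): internal coord 4 + (2)·τ' = +3.1716; +3.1716 ∉ [-1.5, 0.1) → out
#2 (-2,-6): internal coord -2 + (-6)·τ' = +0.4853; +0.4853 ∉ [-1.5, 0.1) → out
#3 (10,2): internal coord 10 + (2)·τ' = +9.1716; +9.1716 ∉ [-1.5, 0.1) → out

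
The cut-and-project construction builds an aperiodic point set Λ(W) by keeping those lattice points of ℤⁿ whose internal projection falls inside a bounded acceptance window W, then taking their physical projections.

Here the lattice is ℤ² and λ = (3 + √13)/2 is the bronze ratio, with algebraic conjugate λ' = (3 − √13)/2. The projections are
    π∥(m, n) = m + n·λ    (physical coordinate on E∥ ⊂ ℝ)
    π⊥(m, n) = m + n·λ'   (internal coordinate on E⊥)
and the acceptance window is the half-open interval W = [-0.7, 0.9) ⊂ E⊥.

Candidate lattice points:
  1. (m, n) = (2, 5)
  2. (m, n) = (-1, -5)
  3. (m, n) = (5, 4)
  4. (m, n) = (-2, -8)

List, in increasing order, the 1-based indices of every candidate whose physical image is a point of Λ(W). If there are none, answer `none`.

Numerically λ ≈ 3.30278 and λ' = −1/λ ≈ -0.30278.
candidate 1: (m,n)=(2,5) → π∥ = 2+5·λ ≈ 18.51388, π⊥ = 2+5·λ' ≈ 0.48612 ∈ [-0.7, 0.9) ⇒ IN Λ
candidate 2: (m,n)=(-1,-5) → π∥ = -1-5·λ ≈ -17.51388, π⊥ = -1-5·λ' ≈ 0.51388 ∈ [-0.7, 0.9) ⇒ IN Λ
candidate 3: (m,n)=(5,4) → π∥ = 5+4·λ ≈ 18.21110, π⊥ = 5+4·λ' ≈ 3.78890 ∉ [-0.7, 0.9) ⇒ out
candidate 4: (m,n)=(-2,-8) → π∥ = -2-8·λ ≈ -28.42221, π⊥ = -2-8·λ' ≈ 0.42221 ∈ [-0.7, 0.9) ⇒ IN Λ

1, 2, 4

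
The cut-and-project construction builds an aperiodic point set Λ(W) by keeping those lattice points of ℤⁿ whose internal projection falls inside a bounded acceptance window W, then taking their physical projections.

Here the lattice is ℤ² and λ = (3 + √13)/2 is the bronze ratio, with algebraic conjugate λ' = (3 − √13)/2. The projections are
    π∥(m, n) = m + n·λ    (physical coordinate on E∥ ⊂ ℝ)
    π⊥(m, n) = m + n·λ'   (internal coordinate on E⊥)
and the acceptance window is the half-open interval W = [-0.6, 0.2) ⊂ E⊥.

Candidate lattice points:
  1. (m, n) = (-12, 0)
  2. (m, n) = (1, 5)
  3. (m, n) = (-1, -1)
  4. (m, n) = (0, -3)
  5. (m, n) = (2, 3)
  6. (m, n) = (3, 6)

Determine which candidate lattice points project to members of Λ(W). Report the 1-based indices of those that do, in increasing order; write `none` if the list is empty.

λ' = (3−√13)/2 ≈ -0.3028.
candidate 1: (m,n)=(-12,0) → π∥ = -12+0·λ ≈ -12.0000, π⊥ = -12+0·λ' ≈ -12.0000 ∉ [-0.6, 0.2) ⇒ out
candidate 2: (m,n)=(1,5) → π∥ = 1+5·λ ≈ 17.5139, π⊥ = 1+5·λ' ≈ -0.5139 ∈ [-0.6, 0.2) ⇒ IN Λ
candidate 3: (m,n)=(-1,-1) → π∥ = -1-1·λ ≈ -4.3028, π⊥ = -1-1·λ' ≈ -0.6972 ∉ [-0.6, 0.2) ⇒ out
candidate 4: (m,n)=(0,-3) → π∥ = 0-3·λ ≈ -9.9083, π⊥ = 0-3·λ' ≈ 0.9083 ∉ [-0.6, 0.2) ⇒ out
candidate 5: (m,n)=(2,3) → π∥ = 2+3·λ ≈ 11.9083, π⊥ = 2+3·λ' ≈ 1.0917 ∉ [-0.6, 0.2) ⇒ out
candidate 6: (m,n)=(3,6) → π∥ = 3+6·λ ≈ 22.8167, π⊥ = 3+6·λ' ≈ 1.1833 ∉ [-0.6, 0.2) ⇒ out

2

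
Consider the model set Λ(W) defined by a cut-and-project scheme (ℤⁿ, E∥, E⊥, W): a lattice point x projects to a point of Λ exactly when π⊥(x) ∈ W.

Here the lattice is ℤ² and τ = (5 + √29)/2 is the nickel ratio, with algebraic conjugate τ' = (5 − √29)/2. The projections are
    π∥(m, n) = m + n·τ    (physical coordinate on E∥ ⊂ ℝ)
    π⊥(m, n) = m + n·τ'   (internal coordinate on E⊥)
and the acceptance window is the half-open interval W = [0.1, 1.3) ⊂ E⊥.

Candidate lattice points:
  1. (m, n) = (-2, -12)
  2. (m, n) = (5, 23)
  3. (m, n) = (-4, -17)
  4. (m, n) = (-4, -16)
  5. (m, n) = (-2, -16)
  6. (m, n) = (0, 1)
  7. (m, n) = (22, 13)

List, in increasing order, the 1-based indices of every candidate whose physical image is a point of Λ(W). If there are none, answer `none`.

Numerically τ ≈ 5.19258 and τ' = −1/τ ≈ -0.19258.
#1 (-2,-12): internal coord -2 + (-12)·τ' = +0.31099; +0.31099 ∈ [0.1, 1.3) → IN Λ
#2 (5,23): internal coord 5 + (23)·τ' = +0.57060; +0.57060 ∈ [0.1, 1.3) → IN Λ
#3 (-4,-17): internal coord -4 + (-17)·τ' = -0.72610; -0.72610 ∉ [0.1, 1.3) → out
#4 (-4,-16): internal coord -4 + (-16)·τ' = -0.91868; -0.91868 ∉ [0.1, 1.3) → out
#5 (-2,-16): internal coord -2 + (-16)·τ' = +1.08132; +1.08132 ∈ [0.1, 1.3) → IN Λ
#6 (0,1): internal coord 0 + (1)·τ' = -0.19258; -0.19258 ∉ [0.1, 1.3) → out
#7 (22,13): internal coord 22 + (13)·τ' = +19.49643; +19.49643 ∉ [0.1, 1.3) → out

1, 2, 5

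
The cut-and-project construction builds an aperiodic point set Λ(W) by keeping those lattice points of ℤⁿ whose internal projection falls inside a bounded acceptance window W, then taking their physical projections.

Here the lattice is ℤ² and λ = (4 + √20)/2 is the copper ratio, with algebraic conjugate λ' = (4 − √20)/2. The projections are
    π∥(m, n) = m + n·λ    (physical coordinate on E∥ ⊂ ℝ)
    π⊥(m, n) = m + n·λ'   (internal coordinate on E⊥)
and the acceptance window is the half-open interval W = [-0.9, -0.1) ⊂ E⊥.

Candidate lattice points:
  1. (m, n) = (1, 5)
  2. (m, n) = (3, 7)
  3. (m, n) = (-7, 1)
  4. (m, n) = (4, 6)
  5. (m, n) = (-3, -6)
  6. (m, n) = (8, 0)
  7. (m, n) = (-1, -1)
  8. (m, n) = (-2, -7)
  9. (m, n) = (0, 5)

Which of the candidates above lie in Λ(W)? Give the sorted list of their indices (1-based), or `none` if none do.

Numerically λ ≈ 4.236068 and λ' = −1/λ ≈ -0.236068.
#1 (1,5): internal coord 1 + (5)·λ' = -0.180340; -0.180340 ∈ [-0.9, -0.1) → IN Λ
#2 (3,7): internal coord 3 + (7)·λ' = +1.347524; +1.347524 ∉ [-0.9, -0.1) → out
#3 (-7,1): internal coord -7 + (1)·λ' = -7.236068; -7.236068 ∉ [-0.9, -0.1) → out
#4 (4,6): internal coord 4 + (6)·λ' = +2.583592; +2.583592 ∉ [-0.9, -0.1) → out
#5 (-3,-6): internal coord -3 + (-6)·λ' = -1.583592; -1.583592 ∉ [-0.9, -0.1) → out
#6 (8,0): internal coord 8 + (0)·λ' = +8.000000; +8.000000 ∉ [-0.9, -0.1) → out
#7 (-1,-1): internal coord -1 + (-1)·λ' = -0.763932; -0.763932 ∈ [-0.9, -0.1) → IN Λ
#8 (-2,-7): internal coord -2 + (-7)·λ' = -0.347524; -0.347524 ∈ [-0.9, -0.1) → IN Λ
#9 (0,5): internal coord 0 + (5)·λ' = -1.180340; -1.180340 ∉ [-0.9, -0.1) → out

1, 7, 8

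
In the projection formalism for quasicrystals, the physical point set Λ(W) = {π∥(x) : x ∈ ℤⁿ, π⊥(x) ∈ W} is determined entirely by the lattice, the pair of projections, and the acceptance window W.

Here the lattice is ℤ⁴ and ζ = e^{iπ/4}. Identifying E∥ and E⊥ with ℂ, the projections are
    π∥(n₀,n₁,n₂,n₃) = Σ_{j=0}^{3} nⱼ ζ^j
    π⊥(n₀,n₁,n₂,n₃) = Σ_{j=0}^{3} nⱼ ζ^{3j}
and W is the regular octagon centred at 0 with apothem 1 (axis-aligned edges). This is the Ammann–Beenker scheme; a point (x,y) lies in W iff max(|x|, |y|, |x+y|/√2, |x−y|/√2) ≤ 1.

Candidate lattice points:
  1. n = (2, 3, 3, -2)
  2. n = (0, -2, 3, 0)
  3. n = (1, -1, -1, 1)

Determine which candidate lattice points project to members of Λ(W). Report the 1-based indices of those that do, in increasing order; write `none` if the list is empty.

With ζ = e^{iπ/4} the internal vectors are ζ^0,ζ^3,ζ^6,ζ^9.
candidate 1: n = (2, 3, 3, -2) → π⊥ ≈ (-1.5355, -2.2929); max(|x|,|y|,|x±y|/√2) = 2.7071 > 1 ⇒ ∉ W
candidate 2: n = (0, -2, 3, 0) → π⊥ ≈ (+1.4142, -4.4142); max(|x|,|y|,|x±y|/√2) = 4.4142 > 1 ⇒ ∉ W
candidate 3: n = (1, -1, -1, 1) → π⊥ ≈ (+2.4142, +1.0000); max(|x|,|y|,|x±y|/√2) = 2.4142 > 1 ⇒ ∉ W

none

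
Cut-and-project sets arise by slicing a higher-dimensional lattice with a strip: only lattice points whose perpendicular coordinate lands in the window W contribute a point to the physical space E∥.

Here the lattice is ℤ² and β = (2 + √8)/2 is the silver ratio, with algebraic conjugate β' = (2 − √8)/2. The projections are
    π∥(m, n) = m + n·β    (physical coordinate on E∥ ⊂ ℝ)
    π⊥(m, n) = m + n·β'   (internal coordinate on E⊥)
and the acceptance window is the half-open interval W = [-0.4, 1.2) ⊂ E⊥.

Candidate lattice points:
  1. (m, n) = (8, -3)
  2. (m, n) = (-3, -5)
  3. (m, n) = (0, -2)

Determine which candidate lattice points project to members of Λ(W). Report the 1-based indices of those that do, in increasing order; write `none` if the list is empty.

3

Numerically β ≈ 2.414214 and β' = −1/β ≈ -0.414214.
candidate 1: (m,n)=(8,-3) → π∥ = 8-3·β ≈ 0.757359, π⊥ = 8-3·β' ≈ 9.242641 ∉ [-0.4, 1.2) ⇒ out
candidate 2: (m,n)=(-3,-5) → π∥ = -3-5·β ≈ -15.071068, π⊥ = -3-5·β' ≈ -0.928932 ∉ [-0.4, 1.2) ⇒ out
candidate 3: (m,n)=(0,-2) → π∥ = 0-2·β ≈ -4.828427, π⊥ = 0-2·β' ≈ 0.828427 ∈ [-0.4, 1.2) ⇒ IN Λ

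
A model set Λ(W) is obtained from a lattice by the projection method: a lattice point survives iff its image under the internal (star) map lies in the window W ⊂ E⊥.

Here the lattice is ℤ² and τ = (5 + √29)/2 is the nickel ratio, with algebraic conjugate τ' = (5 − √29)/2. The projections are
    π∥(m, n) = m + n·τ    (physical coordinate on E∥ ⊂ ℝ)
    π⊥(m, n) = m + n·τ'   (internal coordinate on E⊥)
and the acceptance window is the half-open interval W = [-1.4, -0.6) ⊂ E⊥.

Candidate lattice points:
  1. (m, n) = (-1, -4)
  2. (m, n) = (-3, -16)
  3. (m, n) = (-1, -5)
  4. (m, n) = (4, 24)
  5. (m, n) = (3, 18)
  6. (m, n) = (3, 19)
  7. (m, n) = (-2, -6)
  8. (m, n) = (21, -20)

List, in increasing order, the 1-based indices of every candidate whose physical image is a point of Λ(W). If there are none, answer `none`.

τ' = (5−√29)/2 ≈ -0.192582.
[1] lift (-1,-4): star map gives -0.229670; window check -1.4 ≤ -0.229670 < -0.6 is false → out
[2] lift (-3,-16): star map gives 0.081318; window check -1.4 ≤ 0.081318 < -0.6 is false → out
[3] lift (-1,-5): star map gives -0.037088; window check -1.4 ≤ -0.037088 < -0.6 is false → out
[4] lift (4,24): star map gives -0.621978; window check -1.4 ≤ -0.621978 < -0.6 is true → IN Λ
[5] lift (3,18): star map gives -0.466483; window check -1.4 ≤ -0.466483 < -0.6 is false → out
[6] lift (3,19): star map gives -0.659066; window check -1.4 ≤ -0.659066 < -0.6 is true → IN Λ
[7] lift (-2,-6): star map gives -0.844506; window check -1.4 ≤ -0.844506 < -0.6 is true → IN Λ
[8] lift (21,-20): star map gives 24.851648; window check -1.4 ≤ 24.851648 < -0.6 is false → out

4, 6, 7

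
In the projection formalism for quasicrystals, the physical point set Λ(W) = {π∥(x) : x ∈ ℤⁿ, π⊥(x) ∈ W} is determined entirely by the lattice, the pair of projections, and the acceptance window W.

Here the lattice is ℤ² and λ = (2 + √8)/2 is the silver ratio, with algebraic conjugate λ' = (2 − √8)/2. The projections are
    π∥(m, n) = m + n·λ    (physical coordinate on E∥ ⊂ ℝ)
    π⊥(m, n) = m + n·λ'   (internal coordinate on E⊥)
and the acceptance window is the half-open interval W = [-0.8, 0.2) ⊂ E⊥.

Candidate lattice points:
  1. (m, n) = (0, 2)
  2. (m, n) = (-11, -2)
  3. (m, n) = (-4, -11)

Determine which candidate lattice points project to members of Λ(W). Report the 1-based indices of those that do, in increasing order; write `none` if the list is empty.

none

Numerically λ ≈ 2.41421 and λ' = −1/λ ≈ -0.41421.
candidate 1: (m,n)=(0,2) → π∥ = 0+2·λ ≈ 4.82843, π⊥ = 0+2·λ' ≈ -0.82843 ∉ [-0.8, 0.2) ⇒ out
candidate 2: (m,n)=(-11,-2) → π∥ = -11-2·λ ≈ -15.82843, π⊥ = -11-2·λ' ≈ -10.17157 ∉ [-0.8, 0.2) ⇒ out
candidate 3: (m,n)=(-4,-11) → π∥ = -4-11·λ ≈ -30.55635, π⊥ = -4-11·λ' ≈ 0.55635 ∉ [-0.8, 0.2) ⇒ out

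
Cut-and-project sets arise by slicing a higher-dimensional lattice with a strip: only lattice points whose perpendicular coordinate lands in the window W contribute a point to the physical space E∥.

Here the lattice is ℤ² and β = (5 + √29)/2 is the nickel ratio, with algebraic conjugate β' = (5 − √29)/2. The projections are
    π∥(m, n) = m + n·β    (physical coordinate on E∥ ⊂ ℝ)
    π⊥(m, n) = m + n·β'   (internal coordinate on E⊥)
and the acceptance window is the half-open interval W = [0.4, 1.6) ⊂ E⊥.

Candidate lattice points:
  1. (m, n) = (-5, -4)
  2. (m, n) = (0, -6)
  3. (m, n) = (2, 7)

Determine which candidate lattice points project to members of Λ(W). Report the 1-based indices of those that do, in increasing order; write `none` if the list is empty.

Compute β' = (5−√29)/2 = -0.1926, so π⊥(m,n) = m -0.1926·n.
#1 (-5,-4): internal coord -5 + (-4)·β' = -4.2297; -4.2297 ∉ [0.4, 1.6) → out
#2 (0,-6): internal coord 0 + (-6)·β' = +1.1555; +1.1555 ∈ [0.4, 1.6) → IN Λ
#3 (2,7): internal coord 2 + (7)·β' = +0.6519; +0.6519 ∈ [0.4, 1.6) → IN Λ

2, 3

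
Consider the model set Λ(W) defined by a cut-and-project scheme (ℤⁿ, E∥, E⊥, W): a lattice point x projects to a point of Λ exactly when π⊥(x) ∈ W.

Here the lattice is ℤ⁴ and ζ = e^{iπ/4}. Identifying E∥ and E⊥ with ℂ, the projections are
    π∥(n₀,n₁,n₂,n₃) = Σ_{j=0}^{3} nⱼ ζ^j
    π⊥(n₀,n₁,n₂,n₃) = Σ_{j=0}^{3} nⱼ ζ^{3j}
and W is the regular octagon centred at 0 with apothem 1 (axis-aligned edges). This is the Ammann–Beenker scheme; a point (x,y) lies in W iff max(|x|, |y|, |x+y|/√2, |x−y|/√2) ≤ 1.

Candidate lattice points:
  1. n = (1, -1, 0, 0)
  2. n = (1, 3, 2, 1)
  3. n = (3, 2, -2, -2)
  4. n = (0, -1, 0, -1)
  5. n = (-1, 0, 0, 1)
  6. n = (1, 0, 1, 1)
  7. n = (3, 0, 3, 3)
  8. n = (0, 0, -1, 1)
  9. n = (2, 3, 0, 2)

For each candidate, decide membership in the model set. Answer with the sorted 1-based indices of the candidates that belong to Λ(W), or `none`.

2, 5

Internal map: ζ^{3j} for j=0..3 gives (1,0), (−√2/2,√2/2), (0,−1), (√2/2,√2/2).
candidate 1: n = (1, -1, 0, 0) → π⊥ ≈ (+1.707107, -0.707107); max(|x|,|y|,|x±y|/√2) = 1.707107 > 1 ⇒ ∉ W
candidate 2: n = (1, 3, 2, 1) → π⊥ ≈ (-0.414214, +0.828427); max(|x|,|y|,|x±y|/√2) = 0.878680 ≤ 1 ⇒ ∈ W
candidate 3: n = (3, 2, -2, -2) → π⊥ ≈ (+0.171573, +2.000000); max(|x|,|y|,|x±y|/√2) = 2.000000 > 1 ⇒ ∉ W
candidate 4: n = (0, -1, 0, -1) → π⊥ ≈ (+0.000000, -1.414214); max(|x|,|y|,|x±y|/√2) = 1.414214 > 1 ⇒ ∉ W
candidate 5: n = (-1, 0, 0, 1) → π⊥ ≈ (-0.292893, +0.707107); max(|x|,|y|,|x±y|/√2) = 0.707107 ≤ 1 ⇒ ∈ W
candidate 6: n = (1, 0, 1, 1) → π⊥ ≈ (+1.707107, -0.292893); max(|x|,|y|,|x±y|/√2) = 1.707107 > 1 ⇒ ∉ W
candidate 7: n = (3, 0, 3, 3) → π⊥ ≈ (+5.121320, -0.878680); max(|x|,|y|,|x±y|/√2) = 5.121320 > 1 ⇒ ∉ W
candidate 8: n = (0, 0, -1, 1) → π⊥ ≈ (+0.707107, +1.707107); max(|x|,|y|,|x±y|/√2) = 1.707107 > 1 ⇒ ∉ W
candidate 9: n = (2, 3, 0, 2) → π⊥ ≈ (+1.292893, +3.535534); max(|x|,|y|,|x±y|/√2) = 3.535534 > 1 ⇒ ∉ W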